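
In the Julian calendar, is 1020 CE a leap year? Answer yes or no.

yes

1020 mod 4 = 0, so it is a leap year in the Julian calendar.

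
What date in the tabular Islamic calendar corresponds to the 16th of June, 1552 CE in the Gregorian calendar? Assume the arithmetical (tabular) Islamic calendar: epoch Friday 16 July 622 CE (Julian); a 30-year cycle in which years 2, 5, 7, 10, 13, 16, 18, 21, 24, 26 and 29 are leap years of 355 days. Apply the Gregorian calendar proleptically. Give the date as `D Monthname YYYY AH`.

13 Jumada al-Thani 959 AH

Julian Day Number of the source date = 2288083.
Converting JDN 2288083 to the tabular Islamic calendar gives 13 Jumada al-Thani 959 AH.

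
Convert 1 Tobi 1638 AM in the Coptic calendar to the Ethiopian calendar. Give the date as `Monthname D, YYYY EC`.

Tir 1, 1914 EC

The source date corresponds to 9 January 1922 in the Gregorian calendar (JDN 2423064).
That day falls on 1 Tir 1914 EC in the Ethiopian calendar.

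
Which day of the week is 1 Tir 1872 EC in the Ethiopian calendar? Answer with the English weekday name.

Friday

This is JDN 2407724 (9 January 1880 Gregorian).
JDN 2407724 mod 7 = 4, and JDN 0 was a Monday, so this is a Friday.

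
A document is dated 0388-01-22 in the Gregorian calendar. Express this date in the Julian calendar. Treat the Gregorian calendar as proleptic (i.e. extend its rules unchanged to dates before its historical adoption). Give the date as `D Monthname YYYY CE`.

21 January 388 CE

At this point the Julian calendar is 1 day behind the Gregorian.
22 January 388 Gregorian − 1 day → 21 January 388 Julian.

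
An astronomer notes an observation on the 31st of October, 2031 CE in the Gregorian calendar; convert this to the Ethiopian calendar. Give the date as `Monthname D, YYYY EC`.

Both dates share Julian Day Number 2463171; in the Ethiopian calendar that is 20 Tikimt 2024 EC.

Tikimt 20, 2024 EC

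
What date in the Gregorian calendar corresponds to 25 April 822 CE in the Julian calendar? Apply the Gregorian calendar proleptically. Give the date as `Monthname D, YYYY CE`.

April 29, 822 CE

The Julian–Gregorian offset here is 4 days (Julian trailing).
25 April 822 Julian + 4 days → 29 April 822 Gregorian.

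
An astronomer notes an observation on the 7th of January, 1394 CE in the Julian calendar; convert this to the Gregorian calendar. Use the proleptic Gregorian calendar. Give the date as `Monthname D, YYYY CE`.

For dates in this range the Gregorian date is 8 days ahead of the Julian.
7 January 1394 Julian + 8 days → 15 January 1394 Gregorian.

January 15, 1394 CE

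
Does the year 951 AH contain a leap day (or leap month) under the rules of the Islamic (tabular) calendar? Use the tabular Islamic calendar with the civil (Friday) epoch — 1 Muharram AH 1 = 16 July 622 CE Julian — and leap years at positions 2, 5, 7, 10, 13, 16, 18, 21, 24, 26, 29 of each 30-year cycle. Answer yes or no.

yes

Year 951 AH is year 21 of its 30-year cycle; leap positions are 2, 5, 7, 10, 13, 16, 18, 21, 24, 26, 29, so it is a leap year (355 days).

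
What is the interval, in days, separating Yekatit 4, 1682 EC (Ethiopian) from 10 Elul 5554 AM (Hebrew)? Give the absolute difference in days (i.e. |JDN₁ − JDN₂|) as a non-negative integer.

38194

JDN of the first date = 2338359.
JDN of the second date = 2376553.
|2376553 − 2338359| = 38194.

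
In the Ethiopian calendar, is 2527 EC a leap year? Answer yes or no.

2527 mod 4 = 3; in the Ethiopian calendar a year is leap when year mod 4 = 3, so it is a leap year.

yes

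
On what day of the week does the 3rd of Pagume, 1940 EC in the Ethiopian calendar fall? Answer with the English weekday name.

This is JDN 2432803 (8 September 1948 Gregorian).
JDN 2432803 mod 7 = 2, and JDN 0 was a Monday, so this is a Wednesday.

Wednesday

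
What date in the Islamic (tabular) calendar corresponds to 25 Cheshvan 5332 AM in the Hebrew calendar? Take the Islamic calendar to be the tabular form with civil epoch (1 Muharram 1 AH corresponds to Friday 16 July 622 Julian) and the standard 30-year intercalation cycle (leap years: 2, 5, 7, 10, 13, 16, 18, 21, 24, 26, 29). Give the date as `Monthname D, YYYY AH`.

Jumada al-Thani 24, 979 AH

The source date corresponds to 23 November 1571 in the proleptic Gregorian calendar (JDN 2295182).
That day falls on 24 Jumada al-Thani 979 AH in the tabular Islamic calendar.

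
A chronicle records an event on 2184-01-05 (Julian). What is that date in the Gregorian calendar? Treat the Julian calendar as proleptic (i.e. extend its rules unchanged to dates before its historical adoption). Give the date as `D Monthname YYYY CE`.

19 January 2184 CE

At this point the Julian calendar is 14 days behind the Gregorian.
5 January 2184 Julian + 14 days → 19 January 2184 Gregorian.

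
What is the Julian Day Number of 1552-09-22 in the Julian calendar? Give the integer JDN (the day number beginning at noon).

2288191

Equivalently 2 October 1552 (proleptic Gregorian).
JDN 2400001 is 17 November 1858 CE (Gregorian), MJD 0; the target day is −111810 days from there, so JDN = 2288191.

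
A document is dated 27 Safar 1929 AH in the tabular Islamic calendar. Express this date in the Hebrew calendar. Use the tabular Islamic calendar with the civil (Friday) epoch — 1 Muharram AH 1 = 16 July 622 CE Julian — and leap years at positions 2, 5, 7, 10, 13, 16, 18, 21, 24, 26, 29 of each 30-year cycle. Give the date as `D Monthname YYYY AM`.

The source date corresponds to 15 April 2493 in the Gregorian calendar (JDN 2631715).
That day falls on 28 Nisan 6253 AM in the Hebrew calendar.

28 Nisan 6253 AM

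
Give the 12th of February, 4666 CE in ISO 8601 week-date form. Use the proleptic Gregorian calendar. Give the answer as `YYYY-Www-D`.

The weekday is Monday (ISO weekday 1).
That Monday belongs to ISO week 7 of ISO year 4666.

4666-W07-1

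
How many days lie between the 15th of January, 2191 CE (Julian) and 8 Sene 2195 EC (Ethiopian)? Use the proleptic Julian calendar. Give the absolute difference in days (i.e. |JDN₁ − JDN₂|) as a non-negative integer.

4521

First date → JDN 2521335; second date → JDN 2525856.
The interval is |2521335 − 2525856| = 4521 days.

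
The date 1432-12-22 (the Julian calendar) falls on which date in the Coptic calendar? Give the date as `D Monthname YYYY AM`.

26 Koiak 1149 AM

Both dates share Julian Day Number 2244452; in the Coptic calendar that is 26 Koiak 1149 AM.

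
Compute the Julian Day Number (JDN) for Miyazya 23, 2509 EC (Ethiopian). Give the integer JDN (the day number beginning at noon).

2640500

Equivalently 5 May 2517 (Gregorian).
JDN 2400001 is 17 November 1858 CE (Gregorian), MJD 0; the target day is +240499 days from there, so JDN = 2640500.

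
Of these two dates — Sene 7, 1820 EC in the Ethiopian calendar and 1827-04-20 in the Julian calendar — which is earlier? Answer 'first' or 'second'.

First date → JDN 2388887; second date → JDN 2388479.
JDN 2388479 < JDN 2388887, so the second date is earlier.

second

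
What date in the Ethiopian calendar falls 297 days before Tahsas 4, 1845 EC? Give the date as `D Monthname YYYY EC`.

12 Yekatit 1844 EC

JDN of Tahsas 4, 1845 EC = 2397835.
2397835 − 297 = 2397538.
JDN 2397538 in the Ethiopian calendar is 12 Yekatit 1844 EC.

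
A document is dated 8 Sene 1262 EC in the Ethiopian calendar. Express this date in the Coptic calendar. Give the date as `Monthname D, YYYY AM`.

Paoni 8, 986 AM

Both dates share Julian Day Number 2185078; in the Coptic calendar that is 8 Paoni 986 AM.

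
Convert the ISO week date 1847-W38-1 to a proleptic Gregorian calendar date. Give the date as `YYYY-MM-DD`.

ISO week 1 of 1847 is the week containing the first Thursday of 1847.
Week 38, day 1 (Monday) lands on 1847-09-20.

1847-09-20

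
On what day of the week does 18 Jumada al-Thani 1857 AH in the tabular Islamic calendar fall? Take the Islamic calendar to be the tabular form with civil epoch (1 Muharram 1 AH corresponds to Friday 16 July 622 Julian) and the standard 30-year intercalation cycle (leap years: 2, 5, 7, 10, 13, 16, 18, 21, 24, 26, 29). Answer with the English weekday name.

In the Gregorian calendar this is 25 September 2423 (JDN 2606310).
JDN 2606310 mod 7 = 0, and JDN 0 was a Monday, so this is a Monday.

Monday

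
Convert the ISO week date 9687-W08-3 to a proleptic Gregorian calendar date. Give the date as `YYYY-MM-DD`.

9687-02-19

ISO week 1 of 9687 is the week containing the first Thursday of 9687.
Week 8, day 3 (Wednesday) lands on 9687-02-19.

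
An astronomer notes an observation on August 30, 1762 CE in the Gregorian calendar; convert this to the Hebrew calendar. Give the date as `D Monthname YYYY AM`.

11 Elul 5522 AM

Both dates share Julian Day Number 2364859; in the Hebrew calendar that is 11 Elul 5522 AM.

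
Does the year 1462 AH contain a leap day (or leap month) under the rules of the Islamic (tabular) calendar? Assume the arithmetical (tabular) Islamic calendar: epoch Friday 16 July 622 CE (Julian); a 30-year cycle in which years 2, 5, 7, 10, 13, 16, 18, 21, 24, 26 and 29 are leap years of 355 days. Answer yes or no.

no

Year 1462 AH is year 22 of its 30-year cycle; leap positions are 2, 5, 7, 10, 13, 16, 18, 21, 24, 26, 29, so it is a common year (354 days).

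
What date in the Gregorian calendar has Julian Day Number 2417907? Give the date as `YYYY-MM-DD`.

1907-11-27

JDN 2451545 is 1 Jan 2000; 2417907 is −33638 days from there.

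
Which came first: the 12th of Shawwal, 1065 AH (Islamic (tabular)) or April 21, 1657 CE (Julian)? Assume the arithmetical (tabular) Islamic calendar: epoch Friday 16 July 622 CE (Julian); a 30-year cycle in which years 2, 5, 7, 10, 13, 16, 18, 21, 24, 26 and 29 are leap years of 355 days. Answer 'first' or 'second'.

Converting both to JDN: 2325763 vs 2326388; the smaller is the first.

first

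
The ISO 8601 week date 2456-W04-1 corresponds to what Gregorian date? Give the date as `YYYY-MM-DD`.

ISO week 1 of 2456 is the week containing the first Thursday of 2456.
Week 4, day 1 (Monday) lands on 2456-01-24.

2456-01-24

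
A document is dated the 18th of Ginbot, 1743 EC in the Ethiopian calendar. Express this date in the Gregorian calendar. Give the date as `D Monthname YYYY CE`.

Julian Day Number of the source date = 2360743.
Converting JDN 2360743 to the Gregorian calendar gives 24 May 1751 CE.

24 May 1751 CE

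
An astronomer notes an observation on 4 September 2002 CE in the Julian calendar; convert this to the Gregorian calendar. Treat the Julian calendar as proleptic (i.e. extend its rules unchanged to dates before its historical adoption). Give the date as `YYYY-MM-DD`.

2002-09-17

At this point the Julian calendar is 13 days behind the Gregorian.
4 September 2002 Julian + 13 days → 17 September 2002 Gregorian.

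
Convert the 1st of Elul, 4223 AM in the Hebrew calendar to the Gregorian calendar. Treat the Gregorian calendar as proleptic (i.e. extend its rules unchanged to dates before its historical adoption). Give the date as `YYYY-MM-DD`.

0463-08-03

Both dates share Julian Day Number 1890382; in the Gregorian calendar that is 3 August 463 CE.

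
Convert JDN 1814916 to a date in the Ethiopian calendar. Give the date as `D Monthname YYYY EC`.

24 Tahsas 249 EC

The proleptic Gregorian equivalent of JDN 1814916 is 20 December 256.
In the Ethiopian calendar that day is 24 Tahsas 249 EC.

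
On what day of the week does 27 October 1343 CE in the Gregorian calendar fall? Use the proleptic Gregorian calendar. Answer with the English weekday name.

Sunday

Since JDN mod 7 = 6 (0 = Monday), the day is Sunday.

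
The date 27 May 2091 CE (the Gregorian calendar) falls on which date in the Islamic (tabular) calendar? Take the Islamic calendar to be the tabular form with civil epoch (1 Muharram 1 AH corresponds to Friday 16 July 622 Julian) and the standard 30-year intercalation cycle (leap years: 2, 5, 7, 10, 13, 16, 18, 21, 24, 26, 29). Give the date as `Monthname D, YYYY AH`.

Dhu al-Hijjah 8, 1514 AH

Both dates share Julian Day Number 2484929; in the tabular Islamic calendar that is 8 Dhu al-Hijjah 1514 AH.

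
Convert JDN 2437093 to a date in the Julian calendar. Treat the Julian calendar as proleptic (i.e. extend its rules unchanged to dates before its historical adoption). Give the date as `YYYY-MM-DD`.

The Gregorian equivalent of JDN 2437093 is 7 June 1960.
In the Julian calendar that day is 1960-05-25.

1960-05-25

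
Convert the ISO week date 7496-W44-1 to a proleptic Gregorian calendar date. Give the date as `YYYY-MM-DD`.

ISO week 1 of 7496 is the week containing the first Thursday of 7496.
Week 44, day 1 (Monday) lands on 7496-10-26.

7496-10-26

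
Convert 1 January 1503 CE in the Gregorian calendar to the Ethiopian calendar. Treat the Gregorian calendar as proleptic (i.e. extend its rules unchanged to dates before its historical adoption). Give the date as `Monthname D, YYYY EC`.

Julian Day Number of the source date = 2270019.
Converting JDN 2270019 to the Ethiopian calendar gives 26 Tahsas 1495 EC.

Tahsas 26, 1495 EC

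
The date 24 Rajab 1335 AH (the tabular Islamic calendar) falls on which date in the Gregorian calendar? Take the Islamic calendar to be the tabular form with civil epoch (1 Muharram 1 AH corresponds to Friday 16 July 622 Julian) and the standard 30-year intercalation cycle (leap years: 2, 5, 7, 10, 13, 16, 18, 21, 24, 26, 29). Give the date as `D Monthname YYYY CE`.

16 May 1917 CE

Julian Day Number of the source date = 2421365.
Converting JDN 2421365 to the Gregorian calendar gives 16 May 1917 CE.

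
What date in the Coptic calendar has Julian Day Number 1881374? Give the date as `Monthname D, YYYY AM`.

The proleptic Gregorian equivalent of JDN 1881374 is 4 December 438.
In the Coptic calendar that day is Koiak 7, 155 AM.

Koiak 7, 155 AM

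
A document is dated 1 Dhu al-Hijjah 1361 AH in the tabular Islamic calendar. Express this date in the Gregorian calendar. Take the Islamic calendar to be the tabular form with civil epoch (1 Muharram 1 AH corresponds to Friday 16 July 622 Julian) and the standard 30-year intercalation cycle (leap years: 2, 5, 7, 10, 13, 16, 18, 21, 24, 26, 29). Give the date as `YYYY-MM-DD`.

1942-12-10

Both dates share Julian Day Number 2430704; in the Gregorian calendar that is 10 December 1942 CE.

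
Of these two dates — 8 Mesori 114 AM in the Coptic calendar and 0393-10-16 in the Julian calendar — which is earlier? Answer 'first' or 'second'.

First date → JDN 1866640; second date → JDN 1864890.
JDN 1864890 < JDN 1866640, so the second date is earlier.

second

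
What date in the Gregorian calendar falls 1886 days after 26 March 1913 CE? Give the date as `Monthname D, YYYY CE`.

May 25, 1918 CE

The starting date is JDN 2419853; 2419853 + 1886 = 2421739.
JDN 2421739 corresponds to May 25, 1918 CE.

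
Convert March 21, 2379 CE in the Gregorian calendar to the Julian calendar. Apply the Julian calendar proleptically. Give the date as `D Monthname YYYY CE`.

5 March 2379 CE

At this point the Julian calendar is 16 days behind the Gregorian.
21 March 2379 Gregorian − 16 days → 5 March 2379 Julian.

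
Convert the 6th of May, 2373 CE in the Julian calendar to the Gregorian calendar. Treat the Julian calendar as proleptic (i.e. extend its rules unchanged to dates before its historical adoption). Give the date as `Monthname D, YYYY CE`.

The Julian–Gregorian offset here is 16 days (Julian trailing).
6 May 2373 Julian + 16 days → 22 May 2373 Gregorian.

May 22, 2373 CE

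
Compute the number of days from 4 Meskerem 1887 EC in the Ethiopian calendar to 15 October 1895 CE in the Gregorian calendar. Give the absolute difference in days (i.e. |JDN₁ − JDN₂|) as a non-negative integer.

397

First date → JDN 2413085; second date → JDN 2413482.
The interval is |2413085 − 2413482| = 397 days.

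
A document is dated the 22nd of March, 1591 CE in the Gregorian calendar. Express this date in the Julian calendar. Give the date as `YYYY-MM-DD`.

The Julian–Gregorian offset here is 10 days (Julian trailing).
22 March 1591 Gregorian − 10 days → 12 March 1591 Julian.

1591-03-12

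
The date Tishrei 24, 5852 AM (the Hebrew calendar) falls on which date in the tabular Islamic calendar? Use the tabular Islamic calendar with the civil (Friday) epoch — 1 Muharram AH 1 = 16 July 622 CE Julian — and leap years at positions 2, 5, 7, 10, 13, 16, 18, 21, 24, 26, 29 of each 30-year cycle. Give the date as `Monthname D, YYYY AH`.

Both dates share Julian Day Number 2485061; in the tabular Islamic calendar that is 22 Rabi' al-Thani 1515 AH.

Rabi' al-Thani 22, 1515 AH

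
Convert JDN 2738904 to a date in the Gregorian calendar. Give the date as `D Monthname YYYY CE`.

Counting from JDN 2299161 = 15 Oct 1582 gives an offset of 439743 days.

6 October 2786 CE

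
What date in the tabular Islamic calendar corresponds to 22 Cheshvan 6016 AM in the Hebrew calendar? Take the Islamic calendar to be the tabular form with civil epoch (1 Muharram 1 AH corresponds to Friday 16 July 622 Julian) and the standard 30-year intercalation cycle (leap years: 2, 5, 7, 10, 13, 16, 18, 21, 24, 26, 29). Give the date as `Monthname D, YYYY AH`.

The source date corresponds to 22 November 2255 in the Gregorian calendar (JDN 2545007).
That day falls on 21 Jumada al-Thani 1684 AH in the tabular Islamic calendar.

Jumada al-Thani 21, 1684 AH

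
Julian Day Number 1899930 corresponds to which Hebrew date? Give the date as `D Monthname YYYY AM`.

12 Tishrei 4250 AM

The proleptic Gregorian equivalent of JDN 1899930 is 23 September 489.
In the Hebrew calendar that day is 12 Tishrei 4250 AM.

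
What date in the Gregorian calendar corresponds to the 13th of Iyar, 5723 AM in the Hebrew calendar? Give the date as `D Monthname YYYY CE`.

Julian Day Number of the source date = 2438157.
Converting JDN 2438157 to the Gregorian calendar gives 7 May 1963 CE.

7 May 1963 CE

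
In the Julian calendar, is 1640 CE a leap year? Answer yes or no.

1640 mod 4 = 0, so it is a leap year in the Julian calendar.

yes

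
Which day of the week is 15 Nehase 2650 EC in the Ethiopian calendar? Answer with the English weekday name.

In the Gregorian calendar this is 26 August 2658 (JDN 2692112).
Since JDN mod 7 = 3 (0 = Monday), the day is Thursday.

Thursday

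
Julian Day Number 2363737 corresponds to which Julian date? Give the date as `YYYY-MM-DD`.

1759-07-24

JDN 2363737 is 4 August 1759 in the Gregorian calendar.
In the Julian calendar that day is 1759-07-24.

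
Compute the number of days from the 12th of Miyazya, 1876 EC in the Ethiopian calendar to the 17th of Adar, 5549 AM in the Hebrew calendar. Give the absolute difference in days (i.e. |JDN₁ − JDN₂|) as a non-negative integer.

34733

First date → JDN 2409286; second date → JDN 2374553.
The interval is |2409286 − 2374553| = 34733 days.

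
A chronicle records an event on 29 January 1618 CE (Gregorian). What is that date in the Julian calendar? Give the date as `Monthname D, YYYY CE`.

At this point the Julian calendar is 10 days behind the Gregorian.
29 January 1618 Gregorian − 10 days → 19 January 1618 Julian.

January 19, 1618 CE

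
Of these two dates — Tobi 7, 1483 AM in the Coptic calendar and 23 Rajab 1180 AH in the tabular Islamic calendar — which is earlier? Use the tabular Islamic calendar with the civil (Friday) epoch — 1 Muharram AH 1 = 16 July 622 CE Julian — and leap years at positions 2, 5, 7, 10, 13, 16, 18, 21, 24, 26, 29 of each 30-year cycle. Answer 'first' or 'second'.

The two dates have Julian Day Numbers 2366456 and 2366437 respectively.
Since 2366437 < 2366456, the second date comes first.

second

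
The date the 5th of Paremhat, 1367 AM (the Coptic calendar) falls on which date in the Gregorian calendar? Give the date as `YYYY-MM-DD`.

1651-03-11

Julian Day Number of the source date = 2324145.
Converting JDN 2324145 to the Gregorian calendar gives 11 March 1651 CE.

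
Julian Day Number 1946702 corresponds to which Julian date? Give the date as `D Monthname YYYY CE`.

The proleptic Gregorian equivalent of JDN 1946702 is 15 October 617.
In the Julian calendar that day is 12 October 617 CE.

12 October 617 CE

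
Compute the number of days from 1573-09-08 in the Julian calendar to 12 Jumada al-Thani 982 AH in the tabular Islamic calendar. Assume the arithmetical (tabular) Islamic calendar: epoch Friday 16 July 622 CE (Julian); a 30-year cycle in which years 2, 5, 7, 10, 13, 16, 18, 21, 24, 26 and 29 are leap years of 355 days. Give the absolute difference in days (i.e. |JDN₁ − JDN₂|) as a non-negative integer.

JDN of the first date = 2295847.
JDN of the second date = 2296233.
|2296233 − 2295847| = 386.

386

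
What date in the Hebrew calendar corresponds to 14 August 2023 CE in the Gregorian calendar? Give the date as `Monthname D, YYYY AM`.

Av 27, 5783 AM

Julian Day Number of the source date = 2460171.
Converting JDN 2460171 to the Hebrew calendar gives 27 Av 5783 AM.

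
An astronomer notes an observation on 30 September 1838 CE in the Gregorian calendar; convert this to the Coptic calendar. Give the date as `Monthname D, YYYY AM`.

Thout 21, 1555 AM

Julian Day Number of the source date = 2392648.
Converting JDN 2392648 to the Coptic calendar gives 21 Thout 1555 AM.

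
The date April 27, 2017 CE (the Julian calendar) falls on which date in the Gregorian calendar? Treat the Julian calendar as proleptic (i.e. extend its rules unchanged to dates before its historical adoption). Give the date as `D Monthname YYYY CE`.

For dates in this range the Gregorian date is 13 days ahead of the Julian.
27 April 2017 Julian + 13 days → 10 May 2017 Gregorian.

10 May 2017 CE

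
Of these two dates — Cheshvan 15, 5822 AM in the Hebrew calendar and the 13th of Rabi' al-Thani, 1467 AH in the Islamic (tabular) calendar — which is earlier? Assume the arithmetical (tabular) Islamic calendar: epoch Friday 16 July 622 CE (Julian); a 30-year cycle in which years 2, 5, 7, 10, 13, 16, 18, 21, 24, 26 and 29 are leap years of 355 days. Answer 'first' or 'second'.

First date → JDN 2474127; second date → JDN 2468043.
JDN 2468043 < JDN 2474127, so the second date is earlier.

second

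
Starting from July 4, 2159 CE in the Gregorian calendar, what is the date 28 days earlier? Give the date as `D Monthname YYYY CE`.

6 June 2159 CE

JDN of July 4, 2159 CE = 2509803.
2509803 − 28 = 2509775.
JDN 2509775 in the Gregorian calendar is 6 June 2159 CE.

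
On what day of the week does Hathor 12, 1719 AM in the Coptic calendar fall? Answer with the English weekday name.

This is JDN 2452600 (21 November 2002 Gregorian).
Since JDN mod 7 = 3 (0 = Monday), the day is Thursday.

Thursday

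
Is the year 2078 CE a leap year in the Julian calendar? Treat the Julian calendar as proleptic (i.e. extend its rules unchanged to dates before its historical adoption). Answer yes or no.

2078 mod 4 = 2, so it is a common year in the Julian calendar.

no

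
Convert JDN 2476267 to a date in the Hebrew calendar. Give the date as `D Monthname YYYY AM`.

The Gregorian equivalent of JDN 2476267 is 8 September 2067.
In the Hebrew calendar that day is 28 Elul 5827 AM.

28 Elul 5827 AM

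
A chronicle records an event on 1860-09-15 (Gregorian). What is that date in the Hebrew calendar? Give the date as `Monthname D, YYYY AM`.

Elul 28, 5620 AM

Both dates share Julian Day Number 2400669; in the Hebrew calendar that is 28 Elul 5620 AM.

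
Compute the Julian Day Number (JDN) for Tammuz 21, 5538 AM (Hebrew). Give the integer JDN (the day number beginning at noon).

Equivalently 16 July 1778 (Gregorian).
JDN 2400001 is 17 November 1858 CE (Gregorian), MJD 0; the target day is −29343 days from there, so JDN = 2370658.

2370658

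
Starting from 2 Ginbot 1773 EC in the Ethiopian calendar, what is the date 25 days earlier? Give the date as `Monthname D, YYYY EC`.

The starting date is JDN 2371685; 2371685 − 25 = 2371660.
JDN 2371660 corresponds to Miyazya 7, 1773 EC.

Miyazya 7, 1773 EC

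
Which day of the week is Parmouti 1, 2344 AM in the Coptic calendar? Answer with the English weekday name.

Monday

This is JDN 2681021 (14 April 2628 Gregorian).
Since JDN mod 7 = 0 (0 = Monday), the day is Monday.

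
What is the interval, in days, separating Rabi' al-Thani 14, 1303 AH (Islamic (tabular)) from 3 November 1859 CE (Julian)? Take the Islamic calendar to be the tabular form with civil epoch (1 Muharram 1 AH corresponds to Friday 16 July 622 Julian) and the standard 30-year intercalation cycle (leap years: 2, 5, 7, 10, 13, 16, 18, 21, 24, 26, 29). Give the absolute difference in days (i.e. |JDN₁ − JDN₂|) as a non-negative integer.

First date → JDN 2409927; second date → JDN 2400364.
The interval is |2409927 − 2400364| = 9563 days.

9563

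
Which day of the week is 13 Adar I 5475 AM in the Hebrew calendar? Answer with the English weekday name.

In the Gregorian calendar this is 16 February 1715 (JDN 2347497).
JDN 2347497 mod 7 = 5, and JDN 0 was a Monday, so this is a Saturday.

Saturday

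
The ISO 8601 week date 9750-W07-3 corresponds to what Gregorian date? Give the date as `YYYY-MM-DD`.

ISO week 1 of 9750 is the week containing the first Thursday of 9750.
Week 7, day 3 (Wednesday) lands on 9750-02-11.

9750-02-11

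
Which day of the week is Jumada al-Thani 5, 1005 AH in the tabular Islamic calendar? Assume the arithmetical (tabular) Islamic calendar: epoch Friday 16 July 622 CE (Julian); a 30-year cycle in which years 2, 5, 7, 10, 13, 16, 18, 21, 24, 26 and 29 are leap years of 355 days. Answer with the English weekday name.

Friday

Equivalently 24 January 1597 Gregorian, JDN 2304376.
Since JDN mod 7 = 4 (0 = Monday), the day is Friday.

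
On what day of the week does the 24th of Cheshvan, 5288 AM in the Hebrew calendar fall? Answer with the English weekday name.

Saturday

In the proleptic Gregorian calendar this is 29 October 1527 (JDN 2279086).
2279086 ≡ 5 (mod 7); counting from Monday = 0 gives Saturday.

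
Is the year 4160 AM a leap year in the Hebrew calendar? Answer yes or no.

no

Hebrew year 4160 is year 18 of its 19-year Metonic cycle; leap years are at positions 3, 6, 8, 11, 14, 17, 19, so it is a common year (12 months).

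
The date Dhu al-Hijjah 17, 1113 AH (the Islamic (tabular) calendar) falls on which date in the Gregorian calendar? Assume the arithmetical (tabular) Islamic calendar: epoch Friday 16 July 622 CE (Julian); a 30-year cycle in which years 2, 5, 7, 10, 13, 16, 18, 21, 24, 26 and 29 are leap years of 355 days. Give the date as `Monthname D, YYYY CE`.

Julian Day Number of the source date = 2342837.
Converting JDN 2342837 to the Gregorian calendar gives 15 May 1702 CE.

May 15, 1702 CE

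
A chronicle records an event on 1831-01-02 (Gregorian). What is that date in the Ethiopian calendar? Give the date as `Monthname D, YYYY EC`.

Julian Day Number of the source date = 2389820.
Converting JDN 2389820 to the Ethiopian calendar gives 25 Tahsas 1823 EC.

Tahsas 25, 1823 EC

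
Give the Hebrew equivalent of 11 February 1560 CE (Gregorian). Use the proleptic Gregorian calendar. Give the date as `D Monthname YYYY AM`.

Both dates share Julian Day Number 2290879; in the Hebrew calendar that is 4 Adar I 5320 AM.

4 Adar I 5320 AM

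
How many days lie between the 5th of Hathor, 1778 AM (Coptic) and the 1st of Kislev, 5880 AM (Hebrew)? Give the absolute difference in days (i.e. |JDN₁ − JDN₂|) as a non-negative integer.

21202

JDN of the first date = 2474143.
JDN of the second date = 2495345.
|2495345 − 2474143| = 21202.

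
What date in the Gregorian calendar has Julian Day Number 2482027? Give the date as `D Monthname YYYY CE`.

Counting from JDN 2299161 = 15 Oct 1582 gives an offset of 182866 days.

16 June 2083 CE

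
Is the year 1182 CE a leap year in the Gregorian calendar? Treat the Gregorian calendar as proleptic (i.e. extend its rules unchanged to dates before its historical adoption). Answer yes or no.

no

1182 is not divisible by 4, so it is a common year.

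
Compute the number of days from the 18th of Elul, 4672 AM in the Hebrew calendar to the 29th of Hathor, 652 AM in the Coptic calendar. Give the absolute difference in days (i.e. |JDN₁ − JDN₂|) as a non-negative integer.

JDN of the first date = 2054411.
JDN of the second date = 2062896.
|2062896 − 2054411| = 8485.

8485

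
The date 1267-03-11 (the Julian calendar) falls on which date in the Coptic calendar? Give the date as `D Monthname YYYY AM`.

15 Paremhat 983 AM

The source date corresponds to 18 March 1267 in the proleptic Gregorian calendar (JDN 2183899).
That day falls on 15 Paremhat 983 AM in the Coptic calendar.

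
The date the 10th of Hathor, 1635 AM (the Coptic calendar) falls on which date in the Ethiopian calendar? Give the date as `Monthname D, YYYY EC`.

Julian Day Number of the source date = 2421917.
Converting JDN 2421917 to the Ethiopian calendar gives 10 Hidar 1911 EC.

Hidar 10, 1911 EC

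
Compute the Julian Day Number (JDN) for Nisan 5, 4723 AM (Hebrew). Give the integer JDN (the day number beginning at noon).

Equivalently 6 April 963 (proleptic Gregorian).
JDN 2400001 is 17 November 1858 CE (Gregorian), MJD 0; the target day is −327117 days from there, so JDN = 2072884.

2072884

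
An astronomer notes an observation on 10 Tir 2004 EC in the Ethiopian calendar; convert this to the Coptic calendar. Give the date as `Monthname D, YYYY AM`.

Both dates share Julian Day Number 2455946; in the Coptic calendar that is 10 Tobi 1728 AM.

Tobi 10, 1728 AM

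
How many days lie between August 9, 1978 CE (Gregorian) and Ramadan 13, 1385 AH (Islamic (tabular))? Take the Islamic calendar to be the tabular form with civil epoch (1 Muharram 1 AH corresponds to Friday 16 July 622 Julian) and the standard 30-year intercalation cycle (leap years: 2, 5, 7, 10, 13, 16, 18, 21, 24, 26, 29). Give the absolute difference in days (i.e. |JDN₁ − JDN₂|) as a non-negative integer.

4599

First date → JDN 2443730; second date → JDN 2439131.
The interval is |2443730 − 2439131| = 4599 days.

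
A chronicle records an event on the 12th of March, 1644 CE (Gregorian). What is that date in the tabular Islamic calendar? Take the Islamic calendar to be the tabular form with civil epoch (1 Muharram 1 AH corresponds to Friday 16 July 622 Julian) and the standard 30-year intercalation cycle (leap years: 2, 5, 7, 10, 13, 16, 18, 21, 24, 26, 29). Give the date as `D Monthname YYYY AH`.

Julian Day Number of the source date = 2321590.
Converting JDN 2321590 to the tabular Islamic calendar gives 3 Muharram 1054 AH.

3 Muharram 1054 AH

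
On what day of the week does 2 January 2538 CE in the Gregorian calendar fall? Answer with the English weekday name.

Thursday

JDN 2648047 mod 7 = 3, and JDN 0 was a Monday, so this is a Thursday.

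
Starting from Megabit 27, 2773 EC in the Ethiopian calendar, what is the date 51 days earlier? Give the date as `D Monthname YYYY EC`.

Counting 51 days back from JDN 2736900 reaches JDN 2736849, which is 6 Yekatit 2773 EC.

6 Yekatit 2773 EC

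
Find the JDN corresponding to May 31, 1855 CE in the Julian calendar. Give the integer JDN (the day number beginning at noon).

2398747

In the Gregorian calendar the same day is 12 June 1855.
JDN 2451545 is 1 January 2000 CE (Gregorian); the target day is −52798 days from there, so JDN = 2398747.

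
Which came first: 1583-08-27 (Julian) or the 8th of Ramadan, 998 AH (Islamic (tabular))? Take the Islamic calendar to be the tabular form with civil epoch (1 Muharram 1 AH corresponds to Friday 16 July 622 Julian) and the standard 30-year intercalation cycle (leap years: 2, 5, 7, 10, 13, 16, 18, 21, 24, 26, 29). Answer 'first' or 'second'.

Converting both to JDN: 2299487 vs 2301987; the smaller is the first.

first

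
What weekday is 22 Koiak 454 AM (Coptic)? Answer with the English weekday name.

Wednesday

Equivalently 22 December 737 Gregorian, JDN 1990599.
JDN 1990599 mod 7 = 2, and JDN 0 was a Monday, so this is a Wednesday.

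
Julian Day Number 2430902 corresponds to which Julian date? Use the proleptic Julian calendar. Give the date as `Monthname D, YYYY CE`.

June 13, 1943 CE

The Gregorian equivalent of JDN 2430902 is 26 June 1943.
In the Julian calendar that day is June 13, 1943 CE.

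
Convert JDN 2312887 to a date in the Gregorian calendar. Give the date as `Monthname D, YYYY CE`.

May 14, 1620 CE

JDN 2451545 is 1 Jan 2000; 2312887 is −138658 days from there.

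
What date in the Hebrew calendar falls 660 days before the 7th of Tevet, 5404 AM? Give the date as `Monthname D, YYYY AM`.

The starting date is JDN 2321504; 2321504 − 660 = 2320844.
JDN 2320844 corresponds to Adar I 25, 5402 AM.

Adar I 25, 5402 AM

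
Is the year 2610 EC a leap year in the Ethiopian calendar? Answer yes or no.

2610 mod 4 = 2; in the Ethiopian calendar a year is leap when year mod 4 = 3, so it is a common year.

no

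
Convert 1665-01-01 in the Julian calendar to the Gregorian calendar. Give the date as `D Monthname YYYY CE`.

11 January 1665 CE

At this point the Julian calendar is 10 days behind the Gregorian.
1 January 1665 Julian + 10 days → 11 January 1665 Gregorian.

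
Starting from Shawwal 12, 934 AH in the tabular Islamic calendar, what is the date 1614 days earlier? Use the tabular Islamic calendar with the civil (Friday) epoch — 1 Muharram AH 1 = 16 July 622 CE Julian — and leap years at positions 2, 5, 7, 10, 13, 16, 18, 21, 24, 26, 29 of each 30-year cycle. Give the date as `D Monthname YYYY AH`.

Counting 1614 days back from JDN 2279341 reaches JDN 2277727, which is 22 Rabi' al-Awwal 930 AH.

22 Rabi' al-Awwal 930 AH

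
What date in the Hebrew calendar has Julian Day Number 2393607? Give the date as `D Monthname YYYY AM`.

25 Iyar 5601 AM

JDN 2393607 is 16 May 1841 in the Gregorian calendar.
In the Hebrew calendar that day is 25 Iyar 5601 AM.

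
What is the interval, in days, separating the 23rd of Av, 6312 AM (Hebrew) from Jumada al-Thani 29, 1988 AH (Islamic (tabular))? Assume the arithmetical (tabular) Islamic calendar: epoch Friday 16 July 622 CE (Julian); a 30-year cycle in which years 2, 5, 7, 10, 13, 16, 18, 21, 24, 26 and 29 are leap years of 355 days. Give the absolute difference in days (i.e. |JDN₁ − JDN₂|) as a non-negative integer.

JDN of the first date = 2653386.
JDN of the second date = 2652743.
|2652743 − 2653386| = 643.

643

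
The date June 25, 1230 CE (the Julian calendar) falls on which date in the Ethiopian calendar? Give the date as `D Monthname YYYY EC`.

The source date corresponds to 2 July 1230 in the proleptic Gregorian calendar (JDN 2170491).
That day falls on 1 Hamle 1222 EC in the Ethiopian calendar.

1 Hamle 1222 EC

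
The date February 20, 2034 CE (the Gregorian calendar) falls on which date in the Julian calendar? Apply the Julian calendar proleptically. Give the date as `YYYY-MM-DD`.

At this point the Julian calendar is 13 days behind the Gregorian.
20 February 2034 Gregorian − 13 days → 7 February 2034 Julian.

2034-02-07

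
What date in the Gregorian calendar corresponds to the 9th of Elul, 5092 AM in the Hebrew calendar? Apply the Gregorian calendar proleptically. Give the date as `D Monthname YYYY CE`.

Julian Day Number of the source date = 2207814.
Converting JDN 2207814 to the Gregorian calendar gives 8 September 1332 CE.

8 September 1332 CE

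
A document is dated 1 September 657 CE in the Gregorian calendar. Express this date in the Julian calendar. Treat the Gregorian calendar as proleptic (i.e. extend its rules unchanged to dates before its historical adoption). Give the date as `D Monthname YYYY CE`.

29 August 657 CE

For dates in this range the Gregorian date is 3 days ahead of the Julian.
1 September 657 Gregorian − 3 days → 29 August 657 Julian.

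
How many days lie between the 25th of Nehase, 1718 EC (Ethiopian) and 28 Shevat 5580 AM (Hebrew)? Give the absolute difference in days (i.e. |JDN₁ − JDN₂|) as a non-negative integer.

First date → JDN 2351709; second date → JDN 2385844.
The interval is |2351709 − 2385844| = 34135 days.

34135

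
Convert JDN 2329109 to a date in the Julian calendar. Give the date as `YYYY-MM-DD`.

The Gregorian equivalent of JDN 2329109 is 12 October 1664.
In the Julian calendar that day is 1664-10-02.

1664-10-02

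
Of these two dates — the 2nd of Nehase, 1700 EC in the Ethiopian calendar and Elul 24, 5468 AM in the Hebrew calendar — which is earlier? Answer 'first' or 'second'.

First date → JDN 2345112; second date → JDN 2345146.
JDN 2345112 < JDN 2345146, so the first date is earlier.

first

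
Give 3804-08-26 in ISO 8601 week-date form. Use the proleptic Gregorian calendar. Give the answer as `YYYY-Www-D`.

3804-W34-7

The weekday is Sunday (ISO weekday 7).
That Sunday belongs to ISO week 34 of ISO year 3804.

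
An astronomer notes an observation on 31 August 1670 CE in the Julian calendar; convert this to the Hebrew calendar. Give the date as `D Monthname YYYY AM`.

The source date corresponds to 10 September 1670 in the Gregorian calendar (JDN 2331268).
That day falls on 25 Elul 5430 AM in the Hebrew calendar.

25 Elul 5430 AM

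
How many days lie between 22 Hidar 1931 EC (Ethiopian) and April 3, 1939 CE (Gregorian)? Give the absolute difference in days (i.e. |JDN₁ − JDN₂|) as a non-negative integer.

123

JDN of the first date = 2429234.
JDN of the second date = 2429357.
|2429357 − 2429234| = 123.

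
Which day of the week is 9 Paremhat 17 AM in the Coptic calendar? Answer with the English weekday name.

Wednesday

Equivalently 6 March 301 Gregorian, JDN 1831062.
Since JDN mod 7 = 2 (0 = Monday), the day is Wednesday.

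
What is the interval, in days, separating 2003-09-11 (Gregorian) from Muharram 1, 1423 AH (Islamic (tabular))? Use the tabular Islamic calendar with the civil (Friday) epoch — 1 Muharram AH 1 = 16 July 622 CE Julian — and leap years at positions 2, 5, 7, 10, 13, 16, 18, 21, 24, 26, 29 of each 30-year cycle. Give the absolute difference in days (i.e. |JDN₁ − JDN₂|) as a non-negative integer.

JDN of the first date = 2452894.
JDN of the second date = 2452349.
|2452349 − 2452894| = 545.

545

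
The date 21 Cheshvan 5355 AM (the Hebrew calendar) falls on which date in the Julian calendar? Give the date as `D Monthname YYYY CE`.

25 October 1594 CE

Both dates share Julian Day Number 2303564; in the Julian calendar that is 25 October 1594 CE.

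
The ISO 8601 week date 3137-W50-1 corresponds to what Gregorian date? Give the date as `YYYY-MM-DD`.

3137-12-13

ISO week 1 of 3137 is the week containing the first Thursday of 3137.
Week 50, day 1 (Monday) lands on 3137-12-13.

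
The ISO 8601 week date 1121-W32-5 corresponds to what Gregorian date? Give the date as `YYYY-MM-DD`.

1121-08-12

ISO week 1 of 1121 is the week containing the first Thursday of 1121.
Week 32, day 5 (Friday) lands on 1121-08-12.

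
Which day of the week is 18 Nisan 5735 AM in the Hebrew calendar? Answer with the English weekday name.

In the Gregorian calendar this is 30 March 1975 (JDN 2442502).
Since JDN mod 7 = 6 (0 = Monday), the day is Sunday.

Sunday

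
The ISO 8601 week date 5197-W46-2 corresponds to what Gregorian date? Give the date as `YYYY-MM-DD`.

ISO week 1 of 5197 is the week containing the first Thursday of 5197.
Week 46, day 2 (Tuesday) lands on 5197-11-11.

5197-11-11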